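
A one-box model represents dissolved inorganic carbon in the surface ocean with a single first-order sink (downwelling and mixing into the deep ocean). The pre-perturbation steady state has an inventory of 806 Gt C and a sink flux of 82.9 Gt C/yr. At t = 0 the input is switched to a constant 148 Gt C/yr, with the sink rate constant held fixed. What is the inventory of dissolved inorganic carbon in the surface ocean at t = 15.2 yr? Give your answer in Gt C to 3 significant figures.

1310 Gt C

τ = M₀/F₀ = 806/82.9 = 9.723 yr; rate constant k = 1/τ.
New steady state M_∞ = F₁/k = F₁·τ = 148 × 9.723 = 1438.9 Gt C.
M(t) = M_∞ + (M₀ − M_∞)·e^(−t/τ); t/τ = 15.2/9.723 = 1.563, so e^(−t/τ) = 0.2094.
M(t) = 1438.9 − 632.9 × 0.2094 = 1306.4 Gt C.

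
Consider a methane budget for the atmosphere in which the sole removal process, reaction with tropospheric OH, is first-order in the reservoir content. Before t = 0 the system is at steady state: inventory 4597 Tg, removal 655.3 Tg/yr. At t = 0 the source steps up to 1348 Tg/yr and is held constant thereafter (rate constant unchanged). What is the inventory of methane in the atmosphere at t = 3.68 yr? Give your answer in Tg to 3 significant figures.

6580 Tg

Residence time τ = M₀/F₀ = 7.015 yr. The eventual steady state is M_∞ = M₀·(F₁/F₀) = 4597 × 1348/655.3 = 9456.4 Tg.
The anomaly ΔM(t) = M(t) − M_∞ decays as ΔM₀·e^(−t/τ) with ΔM₀ = 4597 − 9456.4 = −4859 Tg.
At t = 3.68 yr, e^(−t/τ) = e^(−0.5246) = 0.5918, so ΔM = −2876 Tg and M = 9456.4 − 2876 = 6580.6 Tg.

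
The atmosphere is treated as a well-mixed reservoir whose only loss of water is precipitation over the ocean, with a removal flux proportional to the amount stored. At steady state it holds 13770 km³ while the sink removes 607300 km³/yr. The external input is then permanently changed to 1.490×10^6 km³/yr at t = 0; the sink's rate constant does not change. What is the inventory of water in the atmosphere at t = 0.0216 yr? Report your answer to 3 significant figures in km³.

Residence time τ = M₀/F₀ = 0.02267 yr. The eventual steady state is M_∞ = M₀·(F₁/F₀) = 13770 × 1.490×10^6/607300 = 33784 km³.
The anomaly ΔM(t) = M(t) − M_∞ decays as ΔM₀·e^(−t/τ) with ΔM₀ = 13770 − 33784 = −20010 km³.
At t = 0.0216 yr, e^(−t/τ) = e^(−0.9526) = 0.3857, so ΔM = −7720 km³ and M = 33784 − 7720 = 26064 km³.

26100 km³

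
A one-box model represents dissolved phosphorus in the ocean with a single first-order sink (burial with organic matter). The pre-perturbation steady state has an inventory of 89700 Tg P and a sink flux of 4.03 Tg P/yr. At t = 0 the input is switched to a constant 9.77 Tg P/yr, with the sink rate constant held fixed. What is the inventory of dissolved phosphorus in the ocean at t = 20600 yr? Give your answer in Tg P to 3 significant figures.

τ = M₀/F₀ = 89700/4.03 = 22260 yr; rate constant k = 1/τ.
New steady state M_∞ = F₁/k = F₁·τ = 9.77 × 22260 = 217460 Tg P.
M(t) = M_∞ + (M₀ − M_∞)·e^(−t/τ); t/τ = 20600/22260 = 0.9255, so e^(−t/τ) = 0.3963.
M(t) = 217460 − 127800 × 0.3963 = 166830 Tg P.

167000 Tg P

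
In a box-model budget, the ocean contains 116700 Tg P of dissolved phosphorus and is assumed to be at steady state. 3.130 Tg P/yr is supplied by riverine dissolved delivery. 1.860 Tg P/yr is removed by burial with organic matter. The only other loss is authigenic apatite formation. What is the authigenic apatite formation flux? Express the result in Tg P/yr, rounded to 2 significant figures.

At steady state ΣF_in = ΣF_out.
ΣF_in = 3.1300 Tg P/yr.
Authigenic apatite formation flux = ΣF_in − (1.860) = 3.1300 − 1.860 = 1.270 Tg P/yr.

1.3 Tg P/yr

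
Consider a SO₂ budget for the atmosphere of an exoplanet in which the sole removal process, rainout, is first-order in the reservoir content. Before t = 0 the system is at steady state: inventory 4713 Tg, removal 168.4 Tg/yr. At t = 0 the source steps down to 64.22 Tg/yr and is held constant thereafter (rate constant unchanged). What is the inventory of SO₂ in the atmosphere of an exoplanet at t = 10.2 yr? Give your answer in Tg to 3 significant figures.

3820 Tg

The sink rate constant is k = F₀/M₀ = 168.4/4713 = 0.03573 yr⁻¹.
Solving dM/dt = F₁ − kM with M(0) = M₀ gives M(t) = F₁/k + (M₀ − F₁/k)·e^(−kt).
F₁/k = 64.22/0.03573 = 1797.3 Tg; kt = 0.03573 × 10.2 = 0.3645, e^(−kt) = 0.6946.
M(10.2) = 1797.3 + (4713 − 1797.3) × 0.6946 = 1797.3 + 2025 = 3822.5 Tg.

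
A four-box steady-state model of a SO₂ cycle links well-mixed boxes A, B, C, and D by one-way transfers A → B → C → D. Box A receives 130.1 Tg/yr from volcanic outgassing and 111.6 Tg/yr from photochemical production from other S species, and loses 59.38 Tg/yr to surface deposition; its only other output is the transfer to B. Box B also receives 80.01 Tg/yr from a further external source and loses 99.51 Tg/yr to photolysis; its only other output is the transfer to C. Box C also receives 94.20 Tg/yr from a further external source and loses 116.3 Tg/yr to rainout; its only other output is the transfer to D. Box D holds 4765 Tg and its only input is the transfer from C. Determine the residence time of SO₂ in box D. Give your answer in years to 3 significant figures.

33.9 yr

Box A: F(A→B) = (130.1 + 111.6) − 59.38 = 182.32 Tg/yr.
Box B: F(B→C) = (182.32 + 80.01) − 99.51 = 162.82 Tg/yr.
Box C: F(C→D) = (162.82 + 94.20) − 116.3 = 140.72 Tg/yr.
Box D throughput = its input = 140.72 Tg/yr; τ = 4765 / 140.72 = 33.86 yr.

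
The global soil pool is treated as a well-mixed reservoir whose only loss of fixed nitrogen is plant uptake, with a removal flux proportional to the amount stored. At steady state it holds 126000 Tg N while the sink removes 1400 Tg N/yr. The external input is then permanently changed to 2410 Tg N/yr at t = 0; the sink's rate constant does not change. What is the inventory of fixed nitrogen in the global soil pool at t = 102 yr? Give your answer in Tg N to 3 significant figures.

The sink rate constant is k = F₀/M₀ = 1400/126000 = 0.01111 yr⁻¹.
Solving dM/dt = F₁ − kM with M(0) = M₀ gives M(t) = F₁/k + (M₀ − F₁/k)·e^(−kt).
F₁/k = 2410/0.01111 = 216900 Tg N; kt = 0.01111 × 102 = 1.133, e^(−kt) = 0.3220.
M(102) = 216900 + (126000 − 216900) × 0.3220 = 216900 − 29270 = 187630 Tg N.

188000 Tg N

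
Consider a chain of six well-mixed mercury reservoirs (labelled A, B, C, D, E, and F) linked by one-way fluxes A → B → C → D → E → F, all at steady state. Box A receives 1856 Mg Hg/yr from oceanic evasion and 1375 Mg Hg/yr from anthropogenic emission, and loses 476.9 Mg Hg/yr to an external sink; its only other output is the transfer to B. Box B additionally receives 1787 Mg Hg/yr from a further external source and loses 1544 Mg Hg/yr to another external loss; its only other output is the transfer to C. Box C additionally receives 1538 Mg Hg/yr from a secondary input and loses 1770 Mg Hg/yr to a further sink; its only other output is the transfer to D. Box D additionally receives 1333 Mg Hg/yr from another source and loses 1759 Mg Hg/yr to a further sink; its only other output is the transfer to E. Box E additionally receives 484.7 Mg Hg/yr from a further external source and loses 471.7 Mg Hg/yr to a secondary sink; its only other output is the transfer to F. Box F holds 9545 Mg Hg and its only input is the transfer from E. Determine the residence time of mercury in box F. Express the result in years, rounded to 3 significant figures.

Box A: F(A→B) = (1856 + 1375) − 476.9 = 2754.1 Mg Hg/yr.
Box B: F(B→C) = (2754.1 + 1787) − 1544 = 2997.1 Mg Hg/yr.
Box C: F(C→D) = (2997.1 + 1538) − 1770 = 2765.1 Mg Hg/yr.
Box D: F(D→E) = (2765.1 + 1333) − 1759 = 2339.1 Mg Hg/yr.
Box E: F(E→F) = (2339.1 + 484.7) − 471.7 = 2352.1 Mg Hg/yr.
Box F throughput = its input = 2352.1 Mg Hg/yr; τ = 9545 / 2352.1 = 4.058 yr.

4.06 yr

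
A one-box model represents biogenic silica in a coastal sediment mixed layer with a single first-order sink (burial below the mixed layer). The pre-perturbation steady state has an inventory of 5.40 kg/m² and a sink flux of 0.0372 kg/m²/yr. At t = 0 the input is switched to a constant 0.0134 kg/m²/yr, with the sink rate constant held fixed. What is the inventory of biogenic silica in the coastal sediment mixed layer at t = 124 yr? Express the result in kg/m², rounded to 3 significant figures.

Residence time τ = M₀/F₀ = 145.2 yr. The eventual steady state is M_∞ = M₀·(F₁/F₀) = 5.40 × 0.0134/0.0372 = 1.9452 kg/m².
The anomaly ΔM(t) = M(t) − M_∞ decays as ΔM₀·e^(−t/τ) with ΔM₀ = 5.40 − 1.9452 = 3.455 kg/m².
At t = 124 yr, e^(−t/τ) = e^(−0.8542) = 0.4256, so ΔM = 1.470 kg/m² and M = 1.9452 + 1.470 = 3.4156 kg/m².

3.42 kg/m²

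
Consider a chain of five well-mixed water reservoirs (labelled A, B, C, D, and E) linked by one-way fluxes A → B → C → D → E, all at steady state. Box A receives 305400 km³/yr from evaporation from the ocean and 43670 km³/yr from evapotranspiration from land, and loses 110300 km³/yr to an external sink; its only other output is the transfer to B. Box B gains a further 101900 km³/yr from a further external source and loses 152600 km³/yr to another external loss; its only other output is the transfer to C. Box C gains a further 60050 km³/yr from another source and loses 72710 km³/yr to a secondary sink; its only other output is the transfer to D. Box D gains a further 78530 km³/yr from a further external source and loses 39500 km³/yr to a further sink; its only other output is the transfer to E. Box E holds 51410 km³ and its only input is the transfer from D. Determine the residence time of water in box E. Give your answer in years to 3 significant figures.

0.240 yr

Box A: F(A→B) = (305400 + 43670) − 110300 = 238770 km³/yr.
Box B: F(B→C) = (238770 + 101900) − 152600 = 188070 km³/yr.
Box C: F(C→D) = (188070 + 60050) − 72710 = 175410 km³/yr.
Box D: F(D→E) = (175410 + 78530) − 39500 = 214440 km³/yr.
Box E throughput = its input = 214440 km³/yr; τ = 51410 / 214440 = 0.2397 yr.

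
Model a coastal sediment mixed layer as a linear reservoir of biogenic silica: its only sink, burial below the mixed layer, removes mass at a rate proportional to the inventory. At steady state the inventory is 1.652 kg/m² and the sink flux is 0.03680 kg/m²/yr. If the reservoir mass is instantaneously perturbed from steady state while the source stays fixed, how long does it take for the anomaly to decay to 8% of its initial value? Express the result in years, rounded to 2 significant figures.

For a linear reservoir the anomaly decays as exp(−t/τ) with τ = M/F = 1.652/0.03680 = 44.89 yr.
exp(−t/τ) = 0.08 ⇒ t = −τ ln(0.08) = 44.89 × 2.526 = 113.4 yr.

110 yr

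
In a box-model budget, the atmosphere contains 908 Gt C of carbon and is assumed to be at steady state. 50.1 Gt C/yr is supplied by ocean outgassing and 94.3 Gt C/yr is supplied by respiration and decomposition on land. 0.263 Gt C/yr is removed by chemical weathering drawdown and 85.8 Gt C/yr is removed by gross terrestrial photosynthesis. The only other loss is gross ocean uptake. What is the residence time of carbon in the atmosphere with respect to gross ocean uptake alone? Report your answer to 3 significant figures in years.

15.6 yr

At steady state ΣF_in = ΣF_out.
ΣF_in = 50.1 + 94.3 = 144.40 Gt C/yr.
Gross ocean uptake flux = ΣF_in − (0.263 + 85.8) = 144.40 − 86.06 = 58.34 Gt C/yr.
τ = M / F = 908 / 58.34 = 15.56 yr.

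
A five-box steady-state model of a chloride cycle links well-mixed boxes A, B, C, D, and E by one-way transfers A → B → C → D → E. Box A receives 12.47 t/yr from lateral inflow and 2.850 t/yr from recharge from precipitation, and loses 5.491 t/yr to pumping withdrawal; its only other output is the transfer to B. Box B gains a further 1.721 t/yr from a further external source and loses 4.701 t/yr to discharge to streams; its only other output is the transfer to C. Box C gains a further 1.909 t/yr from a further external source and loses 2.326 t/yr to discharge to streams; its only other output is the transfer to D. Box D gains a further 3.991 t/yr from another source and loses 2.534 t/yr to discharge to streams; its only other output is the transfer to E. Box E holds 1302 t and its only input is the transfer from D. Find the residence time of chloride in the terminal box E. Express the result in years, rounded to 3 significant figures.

165 yr

Box A: F(A→B) = (12.47 + 2.850) − 5.491 = 9.8290 t/yr.
Box B: F(B→C) = (9.8290 + 1.721) − 4.701 = 6.8490 t/yr.
Box C: F(C→D) = (6.8490 + 1.909) − 2.326 = 6.4320 t/yr.
Box D: F(D→E) = (6.4320 + 3.991) − 2.534 = 7.8890 t/yr.
Box E throughput = its input = 7.8890 t/yr; τ = 1302 / 7.8890 = 165.0 yr.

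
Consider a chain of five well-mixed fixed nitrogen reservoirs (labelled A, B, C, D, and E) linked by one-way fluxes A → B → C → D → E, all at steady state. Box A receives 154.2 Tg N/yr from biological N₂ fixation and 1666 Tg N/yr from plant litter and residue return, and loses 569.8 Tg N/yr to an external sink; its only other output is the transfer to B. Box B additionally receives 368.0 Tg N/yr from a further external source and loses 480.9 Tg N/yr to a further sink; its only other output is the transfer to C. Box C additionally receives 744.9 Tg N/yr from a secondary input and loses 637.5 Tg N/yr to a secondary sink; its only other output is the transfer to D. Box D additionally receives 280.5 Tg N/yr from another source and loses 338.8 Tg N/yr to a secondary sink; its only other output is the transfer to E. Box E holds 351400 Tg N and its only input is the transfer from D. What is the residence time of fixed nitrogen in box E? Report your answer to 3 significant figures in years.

Box A: F(A→B) = (154.2 + 1666) − 569.8 = 1250.4 Tg N/yr.
Box B: F(B→C) = (1250.4 + 368.0) − 480.9 = 1137.5 Tg N/yr.
Box C: F(C→D) = (1137.5 + 744.9) − 637.5 = 1244.9 Tg N/yr.
Box D: F(D→E) = (1244.9 + 280.5) − 338.8 = 1186.6 Tg N/yr.
Box E throughput = its input = 1186.6 Tg N/yr; τ = 351400 / 1186.6 = 296.1 yr.

296 yr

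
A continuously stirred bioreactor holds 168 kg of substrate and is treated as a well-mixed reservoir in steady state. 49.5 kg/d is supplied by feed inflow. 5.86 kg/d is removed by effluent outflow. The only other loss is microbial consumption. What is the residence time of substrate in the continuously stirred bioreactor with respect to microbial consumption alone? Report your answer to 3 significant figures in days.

At steady state ΣF_in = ΣF_out.
ΣF_in = 49.500 kg/d.
Microbial consumption flux = ΣF_in − (5.86) = 49.500 − 5.860 = 43.64 kg/d.
τ = M / F = 168 / 43.64 = 3.850 d.

3.85 d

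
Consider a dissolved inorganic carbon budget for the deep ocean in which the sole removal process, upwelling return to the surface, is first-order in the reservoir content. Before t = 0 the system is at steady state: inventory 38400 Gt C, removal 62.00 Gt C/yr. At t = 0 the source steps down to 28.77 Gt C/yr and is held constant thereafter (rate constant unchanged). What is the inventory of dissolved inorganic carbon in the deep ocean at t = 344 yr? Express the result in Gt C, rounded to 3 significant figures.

29600 Gt C

τ = M₀/F₀ = 38400/62.00 = 619.4 yr; rate constant k = 1/τ.
New steady state M_∞ = F₁/k = F₁·τ = 28.77 × 619.4 = 17819 Gt C.
M(t) = M_∞ + (M₀ − M_∞)·e^(−t/τ); t/τ = 344/619.4 = 0.5554, so e^(−t/τ) = 0.5738.
M(t) = 17819 + 20580 × 0.5738 = 29629 Gt C.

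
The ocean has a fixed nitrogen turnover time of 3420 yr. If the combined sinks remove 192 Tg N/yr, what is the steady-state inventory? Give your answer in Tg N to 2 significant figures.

τ = M/F ⇒ M = τ × F = 3420 × 192 = 656600 Tg N.

660000 Tg N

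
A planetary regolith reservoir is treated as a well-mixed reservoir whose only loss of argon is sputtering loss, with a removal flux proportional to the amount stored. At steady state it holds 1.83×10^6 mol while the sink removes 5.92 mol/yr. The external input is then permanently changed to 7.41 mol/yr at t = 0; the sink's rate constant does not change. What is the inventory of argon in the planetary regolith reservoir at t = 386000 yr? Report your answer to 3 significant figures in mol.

2.16×10^6 mol

Residence time τ = M₀/F₀ = 309100 yr. The eventual steady state is M_∞ = M₀·(F₁/F₀) = 1.83×10^6 × 7.41/5.92 = 2.2906×10^6 mol.
The anomaly ΔM(t) = M(t) − M_∞ decays as ΔM₀·e^(−t/τ) with ΔM₀ = 1.83×10^6 − 2.2906×10^6 = −460600 mol.
At t = 386000 yr, e^(−t/τ) = e^(−1.249) = 0.2869, so ΔM = −132100 mol and M = 2.2906×10^6 − 132100 = 2.1585×10^6 mol.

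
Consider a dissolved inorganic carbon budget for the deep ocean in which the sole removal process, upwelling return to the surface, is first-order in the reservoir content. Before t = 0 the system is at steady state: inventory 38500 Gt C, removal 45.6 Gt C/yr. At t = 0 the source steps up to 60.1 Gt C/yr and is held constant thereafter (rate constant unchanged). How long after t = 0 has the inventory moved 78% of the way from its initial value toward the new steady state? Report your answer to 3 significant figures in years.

τ = M₀/F₀ = 38500/45.6 = 844.3 yr.
The remaining gap fraction is e^(−t/τ); 78% covered ⇒ e^(−t/τ) = 0.220.
t = −τ ln(0.220) = 844.3 × 1.514 = 1278 yr.

1280 yr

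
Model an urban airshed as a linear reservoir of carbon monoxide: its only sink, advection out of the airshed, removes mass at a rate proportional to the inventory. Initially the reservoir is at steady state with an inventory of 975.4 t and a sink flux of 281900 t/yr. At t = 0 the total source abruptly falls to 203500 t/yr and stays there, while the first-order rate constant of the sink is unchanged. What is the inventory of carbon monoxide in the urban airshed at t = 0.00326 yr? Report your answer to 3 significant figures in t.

810 t

The sink rate constant is k = F₀/M₀ = 281900/975.4 = 289.0 yr⁻¹.
Solving dM/dt = F₁ − kM with M(0) = M₀ gives M(t) = F₁/k + (M₀ − F₁/k)·e^(−kt).
F₁/k = 203500/289.0 = 704.13 t; kt = 289.0 × 0.00326 = 0.9422, e^(−kt) = 0.3898.
M(0.00326) = 704.13 + (975.4 − 704.13) × 0.3898 = 704.13 + 105.7 = 809.87 t.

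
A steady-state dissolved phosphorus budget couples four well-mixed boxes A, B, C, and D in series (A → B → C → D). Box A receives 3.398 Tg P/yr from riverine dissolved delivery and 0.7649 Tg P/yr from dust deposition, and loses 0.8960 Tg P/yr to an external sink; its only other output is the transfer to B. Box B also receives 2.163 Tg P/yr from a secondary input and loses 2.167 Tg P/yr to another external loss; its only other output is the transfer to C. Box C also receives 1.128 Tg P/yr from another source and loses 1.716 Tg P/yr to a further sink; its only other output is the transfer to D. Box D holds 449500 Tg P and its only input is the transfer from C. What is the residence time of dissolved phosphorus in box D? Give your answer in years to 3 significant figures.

Box A: F(A→B) = (3.398 + 0.7649) − 0.8960 = 3.2669 Tg P/yr.
Box B: F(B→C) = (3.2669 + 2.163) − 2.167 = 3.2629 Tg P/yr.
Box C: F(C→D) = (3.2629 + 1.128) − 1.716 = 2.6749 Tg P/yr.
Box D throughput = its input = 2.6749 Tg P/yr; τ = 449500 / 2.6749 = 168000 yr.

168000 yr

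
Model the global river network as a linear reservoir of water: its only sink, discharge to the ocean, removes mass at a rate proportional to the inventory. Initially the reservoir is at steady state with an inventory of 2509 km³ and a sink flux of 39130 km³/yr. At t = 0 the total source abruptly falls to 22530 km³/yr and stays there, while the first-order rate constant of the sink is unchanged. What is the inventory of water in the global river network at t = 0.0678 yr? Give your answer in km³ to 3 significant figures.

1810 km³

τ = M₀/F₀ = 2509/39130 = 0.06412 yr; rate constant k = 1/τ.
New steady state M_∞ = F₁/k = F₁·τ = 22530 × 0.06412 = 1444.6 km³.
M(t) = M_∞ + (M₀ − M_∞)·e^(−t/τ); t/τ = 0.0678/0.06412 = 1.057, so e^(−t/τ) = 0.3474.
M(t) = 1444.6 + 1064 × 0.3474 = 1814.3 km³.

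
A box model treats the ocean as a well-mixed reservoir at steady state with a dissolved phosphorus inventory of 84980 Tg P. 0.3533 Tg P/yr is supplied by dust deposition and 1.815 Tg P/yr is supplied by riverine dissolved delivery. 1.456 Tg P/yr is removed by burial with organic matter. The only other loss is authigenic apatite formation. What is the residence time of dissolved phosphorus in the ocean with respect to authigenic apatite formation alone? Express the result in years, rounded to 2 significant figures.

At steady state ΣF_in = ΣF_out.
ΣF_in = 0.3533 + 1.815 = 2.1683 Tg P/yr.
Authigenic apatite formation flux = ΣF_in − (1.456) = 2.1683 − 1.456 = 0.7123 Tg P/yr.
τ = M / F = 84980 / 0.7123 = 119300 yr.

120000 yr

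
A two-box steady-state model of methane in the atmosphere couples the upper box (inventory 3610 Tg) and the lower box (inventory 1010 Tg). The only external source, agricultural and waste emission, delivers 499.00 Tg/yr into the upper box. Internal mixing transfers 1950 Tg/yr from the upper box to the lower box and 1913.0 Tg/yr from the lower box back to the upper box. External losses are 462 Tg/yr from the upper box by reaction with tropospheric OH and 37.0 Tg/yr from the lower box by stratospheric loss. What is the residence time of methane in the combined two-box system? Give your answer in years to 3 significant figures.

Treat the two boxes together as one reservoir: the mixing fluxes between them are internal recycling, so τ = ΣM / Σ(external losses).
M_total = 3610 + 1010 = 4620.0 Tg.
ΣF_external_out = 462 + 37.0 = 499.00 Tg/yr.
τ = M_total / ΣF_ext = 4620.0 / 499.00 = 9.259 yr.

9.26 yr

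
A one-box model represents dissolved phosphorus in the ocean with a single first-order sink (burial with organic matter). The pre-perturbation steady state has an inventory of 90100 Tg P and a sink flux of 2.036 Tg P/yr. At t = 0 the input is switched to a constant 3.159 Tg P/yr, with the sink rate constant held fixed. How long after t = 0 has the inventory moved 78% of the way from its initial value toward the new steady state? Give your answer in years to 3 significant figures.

τ = M₀/F₀ = 90100/2.036 = 44250 yr.
The remaining gap fraction is e^(−t/τ); 78% covered ⇒ e^(−t/τ) = 0.220.
t = −τ ln(0.220) = 44250 × 1.514 = 67010 yr.

67000 yr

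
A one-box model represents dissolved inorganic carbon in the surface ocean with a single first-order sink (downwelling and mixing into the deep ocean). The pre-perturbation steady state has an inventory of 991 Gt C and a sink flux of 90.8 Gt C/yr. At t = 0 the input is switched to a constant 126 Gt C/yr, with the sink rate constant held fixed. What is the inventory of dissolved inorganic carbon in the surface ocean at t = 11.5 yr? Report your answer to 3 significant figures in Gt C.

1240 Gt C

Residence time τ = M₀/F₀ = 10.91 yr. The eventual steady state is M_∞ = M₀·(F₁/F₀) = 991 × 126/90.8 = 1375.2 Gt C.
The anomaly ΔM(t) = M(t) − M_∞ decays as ΔM₀·e^(−t/τ) with ΔM₀ = 991 − 1375.2 = −384.2 Gt C.
At t = 11.5 yr, e^(−t/τ) = e^(−1.054) = 0.3487, so ΔM = −133.9 Gt C and M = 1375.2 − 133.9 = 1241.2 Gt C.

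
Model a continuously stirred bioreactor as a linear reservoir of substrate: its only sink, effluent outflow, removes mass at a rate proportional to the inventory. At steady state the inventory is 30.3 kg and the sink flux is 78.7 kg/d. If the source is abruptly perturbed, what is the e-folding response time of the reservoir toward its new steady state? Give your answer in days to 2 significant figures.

0.39 d

For a linear reservoir the response time equals the residence time τ = M/F.
τ = 30.3 / 78.7 = 0.3850 d.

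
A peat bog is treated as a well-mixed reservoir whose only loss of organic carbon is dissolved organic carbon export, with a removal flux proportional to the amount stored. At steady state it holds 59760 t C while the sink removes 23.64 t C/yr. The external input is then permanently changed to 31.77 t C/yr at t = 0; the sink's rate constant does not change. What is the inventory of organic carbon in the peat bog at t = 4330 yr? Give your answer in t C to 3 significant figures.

Residence time τ = M₀/F₀ = 2528 yr. The eventual steady state is M_∞ = M₀·(F₁/F₀) = 59760 × 31.77/23.64 = 80312 t C.
The anomaly ΔM(t) = M(t) − M_∞ decays as ΔM₀·e^(−t/τ) with ΔM₀ = 59760 − 80312 = −20550 t C.
At t = 4330 yr, e^(−t/τ) = e^(−1.713) = 0.1803, so ΔM = −3706 t C and M = 80312 − 3706 = 76605 t C.

76600 t C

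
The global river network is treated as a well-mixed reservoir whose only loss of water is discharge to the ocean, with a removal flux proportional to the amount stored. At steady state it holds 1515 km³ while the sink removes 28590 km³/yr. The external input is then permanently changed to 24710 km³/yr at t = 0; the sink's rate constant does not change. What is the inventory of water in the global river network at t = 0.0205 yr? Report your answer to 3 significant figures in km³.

1450 km³

The sink rate constant is k = F₀/M₀ = 28590/1515 = 18.87 yr⁻¹.
Solving dM/dt = F₁ − kM with M(0) = M₀ gives M(t) = F₁/k + (M₀ − F₁/k)·e^(−kt).
F₁/k = 24710/18.87 = 1309.4 km³; kt = 18.87 × 0.0205 = 0.3869, e^(−kt) = 0.6792.
M(0.0205) = 1309.4 + (1515 − 1309.4) × 0.6792 = 1309.4 + 139.6 = 1449.0 km³.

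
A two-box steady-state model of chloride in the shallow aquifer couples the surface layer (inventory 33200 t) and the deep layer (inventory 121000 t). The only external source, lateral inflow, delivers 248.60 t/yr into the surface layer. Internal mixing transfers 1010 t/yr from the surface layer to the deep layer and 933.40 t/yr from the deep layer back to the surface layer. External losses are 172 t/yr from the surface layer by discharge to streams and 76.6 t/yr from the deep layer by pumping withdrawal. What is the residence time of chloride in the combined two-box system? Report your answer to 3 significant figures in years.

Treat the two boxes together as one reservoir: the mixing fluxes between them are internal recycling, so τ = ΣM / Σ(external losses).
M_total = 33200 + 121000 = 154200 t.
ΣF_external_out = 172 + 76.6 = 248.60 t/yr.
τ = M_total / ΣF_ext = 154200 / 248.60 = 620.3 yr.

620 yr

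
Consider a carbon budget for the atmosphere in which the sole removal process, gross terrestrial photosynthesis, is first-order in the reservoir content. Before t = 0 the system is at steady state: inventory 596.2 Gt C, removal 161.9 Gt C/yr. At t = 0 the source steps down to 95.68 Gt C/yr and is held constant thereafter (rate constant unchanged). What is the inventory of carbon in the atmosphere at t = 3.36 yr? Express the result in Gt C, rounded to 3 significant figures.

450 Gt C

Residence time τ = M₀/F₀ = 3.683 yr. The eventual steady state is M_∞ = M₀·(F₁/F₀) = 596.2 × 95.68/161.9 = 352.34 Gt C.
The anomaly ΔM(t) = M(t) − M_∞ decays as ΔM₀·e^(−t/τ) with ΔM₀ = 596.2 − 352.34 = 243.9 Gt C.
At t = 3.36 yr, e^(−t/τ) = e^(−0.9124) = 0.4016, so ΔM = 97.92 Gt C and M = 352.34 + 97.92 = 450.26 Gt C.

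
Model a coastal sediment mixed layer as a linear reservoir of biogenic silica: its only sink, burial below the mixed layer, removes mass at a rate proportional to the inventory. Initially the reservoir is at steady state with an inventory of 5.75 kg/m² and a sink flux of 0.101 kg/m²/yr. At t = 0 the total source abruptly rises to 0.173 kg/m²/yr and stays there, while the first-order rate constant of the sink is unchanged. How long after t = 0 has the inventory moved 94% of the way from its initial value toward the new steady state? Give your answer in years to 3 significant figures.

160 yr

τ = M₀/F₀ = 5.75/0.101 = 56.93 yr.
The remaining gap fraction is e^(−t/τ); 94% covered ⇒ e^(−t/τ) = 0.0600.
t = −τ ln(0.0600) = 56.93 × 2.813 = 160.2 yr.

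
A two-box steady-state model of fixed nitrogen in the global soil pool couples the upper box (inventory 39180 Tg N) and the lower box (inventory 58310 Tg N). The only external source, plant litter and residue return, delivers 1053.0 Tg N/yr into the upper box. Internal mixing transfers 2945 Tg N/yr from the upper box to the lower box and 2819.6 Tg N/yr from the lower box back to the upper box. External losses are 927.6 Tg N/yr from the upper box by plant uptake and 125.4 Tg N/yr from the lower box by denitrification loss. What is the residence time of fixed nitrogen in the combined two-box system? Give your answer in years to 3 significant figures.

92.6 yr

For the system as a whole, the A↔B exchange is internal and contributes nothing to the throughput; only the external sinks remove mass.
M_total = 39180 + 58310 = 97490 Tg N.
ΣF_external_out = 927.6 + 125.4 = 1053.0 Tg N/yr.
τ = M_total / ΣF_ext = 97490 / 1053.0 = 92.58 yr.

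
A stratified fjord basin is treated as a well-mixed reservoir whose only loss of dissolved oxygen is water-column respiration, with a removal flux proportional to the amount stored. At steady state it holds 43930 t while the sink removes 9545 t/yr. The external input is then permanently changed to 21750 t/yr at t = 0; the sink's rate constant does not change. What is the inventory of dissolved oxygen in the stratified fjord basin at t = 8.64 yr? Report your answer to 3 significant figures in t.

91500 t

τ = M₀/F₀ = 43930/9545 = 4.602 yr; rate constant k = 1/τ.
New steady state M_∞ = F₁/k = F₁·τ = 21750 × 4.602 = 100100 t.
M(t) = M_∞ + (M₀ − M_∞)·e^(−t/τ); t/τ = 8.64/4.602 = 1.877, so e^(−t/τ) = 0.1530.
M(t) = 100100 − 56170 × 0.1530 = 91508 t.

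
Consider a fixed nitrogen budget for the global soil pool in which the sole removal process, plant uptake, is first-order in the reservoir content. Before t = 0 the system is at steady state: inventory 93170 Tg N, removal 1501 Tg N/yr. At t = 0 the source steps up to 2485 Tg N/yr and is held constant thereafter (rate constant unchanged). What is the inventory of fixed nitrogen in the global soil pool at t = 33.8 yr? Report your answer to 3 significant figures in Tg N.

Residence time τ = M₀/F₀ = 62.07 yr. The eventual steady state is M_∞ = M₀·(F₁/F₀) = 93170 × 2485/1501 = 154250 Tg N.
The anomaly ΔM(t) = M(t) − M_∞ decays as ΔM₀·e^(−t/τ) with ΔM₀ = 93170 − 154250 = −61080 Tg N.
At t = 33.8 yr, e^(−t/τ) = e^(−0.5445) = 0.5801, so ΔM = −35430 Tg N and M = 154250 − 35430 = 118820 Tg N.

119000 Tg N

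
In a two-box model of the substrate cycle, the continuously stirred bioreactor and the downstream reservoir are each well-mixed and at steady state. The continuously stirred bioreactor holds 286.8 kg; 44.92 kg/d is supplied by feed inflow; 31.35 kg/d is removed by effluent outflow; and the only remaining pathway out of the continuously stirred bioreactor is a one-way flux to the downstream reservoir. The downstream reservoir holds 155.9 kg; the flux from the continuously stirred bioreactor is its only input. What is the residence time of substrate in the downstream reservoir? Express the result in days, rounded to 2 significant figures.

11 d

Balance the continuously stirred bioreactor: ΣF_in = 44.920 kg/d.
Flux to the downstream reservoir = ΣF_in − (31.35) = 13.570 kg/d.
At steady state the output of the downstream reservoir equals its input, 13.570 kg/d.
τ = M / F = 155.9 / 13.570 = 11.49 d.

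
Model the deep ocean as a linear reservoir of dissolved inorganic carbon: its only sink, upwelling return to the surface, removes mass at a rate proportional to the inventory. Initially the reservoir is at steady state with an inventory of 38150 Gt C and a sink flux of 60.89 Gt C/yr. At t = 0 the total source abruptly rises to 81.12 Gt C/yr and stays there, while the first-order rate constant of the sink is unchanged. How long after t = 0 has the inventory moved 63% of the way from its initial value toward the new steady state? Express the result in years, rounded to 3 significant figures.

τ = M₀/F₀ = 38150/60.89 = 626.5 yr.
The remaining gap fraction is e^(−t/τ); 63% covered ⇒ e^(−t/τ) = 0.370.
t = −τ ln(0.370) = 626.5 × 0.9943 = 622.9 yr.

623 yr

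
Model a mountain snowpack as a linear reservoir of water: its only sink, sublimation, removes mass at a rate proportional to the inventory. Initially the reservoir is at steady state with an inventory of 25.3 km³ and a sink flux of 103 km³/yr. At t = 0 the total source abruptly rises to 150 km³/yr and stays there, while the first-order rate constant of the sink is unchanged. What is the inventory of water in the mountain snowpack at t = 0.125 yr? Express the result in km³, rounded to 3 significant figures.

29.9 km³

The sink rate constant is k = F₀/M₀ = 103/25.3 = 4.071 yr⁻¹.
Solving dM/dt = F₁ − kM with M(0) = M₀ gives M(t) = F₁/k + (M₀ − F₁/k)·e^(−kt).
F₁/k = 150/4.071 = 36.845 km³; kt = 4.071 × 0.125 = 0.5089, e^(−kt) = 0.6012.
M(0.125) = 36.845 + (25.3 − 36.845) × 0.6012 = 36.845 − 6.940 = 29.904 km³.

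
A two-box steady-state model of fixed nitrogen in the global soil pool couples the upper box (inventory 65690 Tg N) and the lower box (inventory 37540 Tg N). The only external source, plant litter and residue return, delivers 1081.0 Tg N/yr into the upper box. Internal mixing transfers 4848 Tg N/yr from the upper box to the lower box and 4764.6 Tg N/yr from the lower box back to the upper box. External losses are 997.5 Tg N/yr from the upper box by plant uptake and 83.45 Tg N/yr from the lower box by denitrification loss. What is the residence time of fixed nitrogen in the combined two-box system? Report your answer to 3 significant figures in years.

Residence time in the combined system uses the total inventory and the total *external* removal — internal exchanges between the two boxes cancel.
M_total = 65690 + 37540 = 103230 Tg N.
ΣF_external_out = 997.5 + 83.45 = 1081.0 Tg N/yr.
τ = M_total / ΣF_ext = 103230 / 1081.0 = 95.50 yr.

95.5 yr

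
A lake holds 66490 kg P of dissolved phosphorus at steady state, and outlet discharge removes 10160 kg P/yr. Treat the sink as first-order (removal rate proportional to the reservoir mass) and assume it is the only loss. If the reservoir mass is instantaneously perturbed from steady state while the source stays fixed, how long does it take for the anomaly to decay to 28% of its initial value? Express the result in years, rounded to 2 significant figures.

For a linear reservoir the anomaly decays as exp(−t/τ) with τ = M/F = 66490/10160 = 6.544 yr.
exp(−t/τ) = 0.28 ⇒ t = −τ ln(0.28) = 6.544 × 1.273 = 8.331 yr.

8.3 yr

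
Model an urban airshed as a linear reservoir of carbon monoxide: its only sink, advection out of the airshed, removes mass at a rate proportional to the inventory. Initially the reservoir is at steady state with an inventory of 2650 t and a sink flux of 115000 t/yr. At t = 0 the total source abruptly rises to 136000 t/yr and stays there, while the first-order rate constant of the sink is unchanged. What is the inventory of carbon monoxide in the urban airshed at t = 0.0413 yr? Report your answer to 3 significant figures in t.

Residence time τ = M₀/F₀ = 0.02304 yr. The eventual steady state is M_∞ = M₀·(F₁/F₀) = 2650 × 136000/115000 = 3133.9 t.
The anomaly ΔM(t) = M(t) − M_∞ decays as ΔM₀·e^(−t/τ) with ΔM₀ = 2650 − 3133.9 = −483.9 t.
At t = 0.0413 yr, e^(−t/τ) = e^(−1.792) = 0.1666, so ΔM = −80.61 t and M = 3133.9 − 80.61 = 3053.3 t.

3050 t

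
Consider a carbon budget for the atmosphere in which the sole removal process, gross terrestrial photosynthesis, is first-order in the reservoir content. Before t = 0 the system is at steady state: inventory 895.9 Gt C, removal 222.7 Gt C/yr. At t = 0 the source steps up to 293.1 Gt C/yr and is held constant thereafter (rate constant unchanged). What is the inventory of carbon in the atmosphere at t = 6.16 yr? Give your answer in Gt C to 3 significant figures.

1120 Gt C

τ = M₀/F₀ = 895.9/222.7 = 4.023 yr; rate constant k = 1/τ.
New steady state M_∞ = F₁/k = F₁·τ = 293.1 × 4.023 = 1179.1 Gt C.
M(t) = M_∞ + (M₀ − M_∞)·e^(−t/τ); t/τ = 6.16/4.023 = 1.531, so e^(−t/τ) = 0.2163.
M(t) = 1179.1 − 283.2 × 0.2163 = 1117.9 Gt C.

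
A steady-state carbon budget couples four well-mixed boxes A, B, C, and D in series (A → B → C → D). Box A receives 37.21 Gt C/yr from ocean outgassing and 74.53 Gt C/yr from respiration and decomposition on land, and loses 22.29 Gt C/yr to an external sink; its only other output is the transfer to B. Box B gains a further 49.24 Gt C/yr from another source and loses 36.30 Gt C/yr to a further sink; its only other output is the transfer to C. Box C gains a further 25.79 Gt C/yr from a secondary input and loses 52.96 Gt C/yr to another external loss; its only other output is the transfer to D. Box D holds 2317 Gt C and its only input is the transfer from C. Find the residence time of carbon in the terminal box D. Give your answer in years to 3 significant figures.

30.8 yr

Box A: F(A→B) = (37.21 + 74.53) − 22.29 = 89.450 Gt C/yr.
Box B: F(B→C) = (89.450 + 49.24) − 36.30 = 102.39 Gt C/yr.
Box C: F(C→D) = (102.39 + 25.79) − 52.96 = 75.220 Gt C/yr.
Box D throughput = its input = 75.220 Gt C/yr; τ = 2317 / 75.220 = 30.80 yr.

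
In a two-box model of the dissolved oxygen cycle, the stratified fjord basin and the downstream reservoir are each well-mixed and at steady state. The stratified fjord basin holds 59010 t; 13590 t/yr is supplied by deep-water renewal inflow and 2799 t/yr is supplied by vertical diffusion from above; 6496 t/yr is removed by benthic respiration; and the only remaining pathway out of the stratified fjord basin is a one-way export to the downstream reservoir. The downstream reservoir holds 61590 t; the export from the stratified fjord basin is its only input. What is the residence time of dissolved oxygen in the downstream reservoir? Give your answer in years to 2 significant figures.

Balance the stratified fjord basin: ΣF_in = 13590 + 2799 = 16389 t/yr.
Export to the downstream reservoir = ΣF_in − (6496) = 9893.0 t/yr.
At steady state the output of the downstream reservoir equals its input, 9893.0 t/yr.
τ = M / F = 61590 / 9893.0 = 6.226 yr.

6.2 yr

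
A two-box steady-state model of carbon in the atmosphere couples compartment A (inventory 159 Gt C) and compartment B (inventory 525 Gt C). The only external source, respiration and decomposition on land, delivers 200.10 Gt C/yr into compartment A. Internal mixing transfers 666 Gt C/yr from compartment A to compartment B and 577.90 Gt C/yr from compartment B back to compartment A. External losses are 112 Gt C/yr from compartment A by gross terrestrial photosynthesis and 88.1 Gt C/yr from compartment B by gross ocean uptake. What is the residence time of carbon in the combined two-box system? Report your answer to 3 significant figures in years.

3.42 yr

For the system as a whole, the A↔B exchange is internal and contributes nothing to the throughput; only the external sinks remove mass.
M_total = 159 + 525 = 684.00 Gt C.
ΣF_external_out = 112 + 88.1 = 200.10 Gt C/yr.
τ = M_total / ΣF_ext = 684.00 / 200.10 = 3.418 yr.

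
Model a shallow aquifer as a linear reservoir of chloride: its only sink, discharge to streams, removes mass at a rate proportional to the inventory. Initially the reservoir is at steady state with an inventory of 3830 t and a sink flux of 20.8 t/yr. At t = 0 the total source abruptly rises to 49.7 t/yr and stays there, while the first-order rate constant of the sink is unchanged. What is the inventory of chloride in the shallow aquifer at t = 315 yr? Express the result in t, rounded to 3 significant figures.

8190 t

Residence time τ = M₀/F₀ = 184.1 yr. The eventual steady state is M_∞ = M₀·(F₁/F₀) = 3830 × 49.7/20.8 = 9151.5 t.
The anomaly ΔM(t) = M(t) − M_∞ decays as ΔM₀·e^(−t/τ) with ΔM₀ = 3830 − 9151.5 = −5321 t.
At t = 315 yr, e^(−t/τ) = e^(−1.711) = 0.1807, so ΔM = −961.8 t and M = 9151.5 − 961.8 = 8189.7 t.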